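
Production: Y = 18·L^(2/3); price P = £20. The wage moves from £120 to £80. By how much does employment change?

ΔL = 19

From P·MP_L = w with MP_L = 12·L^(-1/3), the labor demand is L(w) = (240/w)^(3).
At w = 120: L = 8. At w = 80: L = 27.
ΔL = 27 − 8 = 19.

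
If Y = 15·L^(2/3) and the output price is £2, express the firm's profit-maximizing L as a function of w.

L(w) = 8000/w³

MP_L = (2/3)·15·L^(-1/3) = 10·L^(-1/3).
Setting P·MP_L = w: 20·L^(-1/3) = w.
Solving for L: L^(-1/3) = w/20, so L = (20/w)^(3).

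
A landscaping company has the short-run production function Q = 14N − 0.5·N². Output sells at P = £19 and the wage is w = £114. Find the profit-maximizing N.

The marginal product of N is MP_N = 14 − N.
A price-taking firm hires until the value of the marginal product equals the wage: P·MP_N = w, so 19·(14 − N) = 114.
Then 14 − N = 6, giving N = 8.

N* = 8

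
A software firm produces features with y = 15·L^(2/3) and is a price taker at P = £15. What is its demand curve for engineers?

L(w) = 3375000/w³

MP_L = (2/3)·15·L^(-1/3) = 10·L^(-1/3).
Setting P·MP_L = w: 150·L^(-1/3) = w.
Solving for L: L^(-1/3) = w/150, so L = (150/w)^(3).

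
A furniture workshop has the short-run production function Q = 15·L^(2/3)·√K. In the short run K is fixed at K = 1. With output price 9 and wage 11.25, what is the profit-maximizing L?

L* = 512

With K = 1, MP_L = (2/3)·15·L^(-1/3)·1^(1/2) = 10·L^(-1/3).
Profit maximization for a price taker requires P·MP_L = w: 9·10·L^(-1/3) = 11.25.
So L^(-1/3) = 0.125, which gives L = 512.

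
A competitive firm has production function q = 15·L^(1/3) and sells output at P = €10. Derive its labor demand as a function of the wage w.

MP_L = (1/3)·15·L^(-2/3) = 5·L^(-2/3).
Setting P·MP_L = w: 50·L^(-2/3) = w.
Solving for L: L^(-2/3) = w/50, so L = (50/w)^(3/2).

L(w) = (50/w)^(3/2)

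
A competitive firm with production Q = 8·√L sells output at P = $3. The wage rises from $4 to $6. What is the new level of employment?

From P·MP_L = w with MP_L = 4·L^(-1/2), the labor demand is L(w) = (12/w)^(2).
At w = 4: L = 9. At w = 6: L = 4.

L* = 4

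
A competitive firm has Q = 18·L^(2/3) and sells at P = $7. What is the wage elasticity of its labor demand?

ε = -3

MP_L = (2/3)·18·L^(-1/3), so P·MP_L = w gives 84·L^(-1/3) = w.
Solving, L(w) = (84/w)^(3). This is a constant-elasticity form: L ∝ w^(−3), so ε = −3.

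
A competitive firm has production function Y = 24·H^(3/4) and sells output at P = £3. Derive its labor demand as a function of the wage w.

MP_H = (3/4)·24·H^(-1/4) = 18·H^(-1/4).
Setting P·MP_H = w: 54·H^(-1/4) = w.
Solving for H: H^(-1/4) = w/54, so H = (54/w)^(4).

H(w) = 8503056/w^(4)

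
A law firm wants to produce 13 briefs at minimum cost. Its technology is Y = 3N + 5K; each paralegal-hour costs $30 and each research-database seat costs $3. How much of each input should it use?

N* = 0, K* = 2.6

The inputs are perfect substitutes, so the firm uses whichever has the lower cost per unit of output.
Cost per unit of output via N is w/3 = 10; via K it is r/5 = 0.6. K is cheaper.
Producing Y = 13 with K alone: N = 0, K = 2.6.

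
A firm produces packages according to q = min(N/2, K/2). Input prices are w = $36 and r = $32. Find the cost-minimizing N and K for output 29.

N* = 58, K* = 58

With a fixed-proportions technology, the cost-minimizing bundle uses no slack in either input: N/2 = K/2 = q.
So N = 2·29 = 58 and K = 2·29 = 58.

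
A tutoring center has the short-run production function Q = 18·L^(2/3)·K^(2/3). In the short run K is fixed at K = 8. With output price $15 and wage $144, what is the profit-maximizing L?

L* = 125

With K = 8, MP_L = (2/3)·18·L^(-1/3)·8^(2/3) = 48·L^(-1/3).
Profit maximization for a price taker requires P·MP_L = w: 15·48·L^(-1/3) = 144.
So L^(-1/3) = 0.2, which gives L = 125.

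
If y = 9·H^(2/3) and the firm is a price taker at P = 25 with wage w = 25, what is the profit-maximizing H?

H* = 216

MP_H = (2/3)·9·H^(-1/3) = 6·H^(-1/3).
Profit maximization for a price taker requires P·MP_H = w: 25·6·H^(-1/3) = 25.
So H^(-1/3) = 1/6, which gives H = 216.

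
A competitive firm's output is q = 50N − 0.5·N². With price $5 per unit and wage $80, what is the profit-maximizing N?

N* = 34

The marginal product of N is MP_N = 50 − N.
A price-taking firm hires until the value of the marginal product equals the wage: P·MP_N = w, so 5·(50 − N) = 80.
Then 50 − N = 16, giving N = 34.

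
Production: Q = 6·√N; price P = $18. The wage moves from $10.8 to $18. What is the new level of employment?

From P·MP_N = w with MP_N = 3·N^(-1/2), the labor demand is N(w) = (54/w)^(2).
At w = 10.8: N = 25. At w = 18: N = 9.

N* = 9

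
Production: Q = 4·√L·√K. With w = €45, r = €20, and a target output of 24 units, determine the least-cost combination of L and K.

L* = 4, K* = 9

Cost minimization requires the marginal rate of technical substitution to equal the input-price ratio: MP_L/MP_K = w/r.
Here MP_L/MP_K = (1/2)·(K/L)/(1/2) = (K/L). Setting this equal to 45/20 = 2.25 gives K = 2.25L.
Substituting into Q = 24: 4·L^(1/2)·(2.25L)^(1/2) = 24.
Solving, L = 4 and K = 9.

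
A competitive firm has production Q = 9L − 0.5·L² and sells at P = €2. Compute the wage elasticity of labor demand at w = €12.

ε = -2

From P·MP_L = w with MP_L = 9 − L, labor demand is L(w) = 9 − w/2.
dL/dw = −1/(2) = -0.5.
At w = 12, L = 3, so ε = (dL/dw)·(w/L) = (-0.5)·(12/3) = -2.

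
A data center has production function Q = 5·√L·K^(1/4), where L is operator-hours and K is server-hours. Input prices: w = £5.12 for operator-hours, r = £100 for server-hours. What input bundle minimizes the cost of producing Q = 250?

L* = 625, K* = 16

Cost minimization requires the marginal rate of technical substitution to equal the input-price ratio: MP_L/MP_K = w/r.
Here MP_L/MP_K = (1/2)·(K/L)/(1/4) = 2·(K/L). Setting this equal to 5.12/100 = 0.0512 gives K = 0.0256L.
Substituting into Q = 250: 5·L^(1/2)·(0.0256L)^(1/4) = 250.
Solving, L = 625 and K = 16.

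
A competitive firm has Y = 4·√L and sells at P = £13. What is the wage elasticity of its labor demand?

ε = -2

MP_L = (1/2)·4·L^(-1/2), so P·MP_L = w gives 26·L^(-1/2) = w.
Solving, L(w) = (26/w)^(2). This is a constant-elasticity form: L ∝ w^(−2), so ε = −2.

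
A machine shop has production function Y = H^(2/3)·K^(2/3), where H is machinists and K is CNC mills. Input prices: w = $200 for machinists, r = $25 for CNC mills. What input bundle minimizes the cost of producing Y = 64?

Cost minimization requires the marginal rate of technical substitution to equal the input-price ratio: MP_H/MP_K = w/r.
Here MP_H/MP_K = (2/3)·(K/H)/(2/3) = (K/H). Setting this equal to 200/25 = 8 gives K = 8H.
Substituting into Y = 64: H^(2/3)·(8H)^(2/3) = 64.
Solving, H = 8 and K = 64.

H* = 8, K* = 64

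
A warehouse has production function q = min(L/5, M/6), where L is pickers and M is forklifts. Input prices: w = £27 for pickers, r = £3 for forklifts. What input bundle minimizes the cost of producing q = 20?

With a fixed-proportions technology, the cost-minimizing bundle uses no slack in either input: L/5 = M/6 = q.
So L = 5·20 = 100 and M = 6·20 = 120.

L* = 100, M* = 120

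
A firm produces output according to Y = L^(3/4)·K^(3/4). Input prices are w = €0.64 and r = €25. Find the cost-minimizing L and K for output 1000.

L* = 625, K* = 16

Cost minimization requires the marginal rate of technical substitution to equal the input-price ratio: MP_L/MP_K = w/r.
Here MP_L/MP_K = (3/4)·(K/L)/(3/4) = (K/L). Setting this equal to 0.64/25 = 0.0256 gives K = 0.0256L.
Substituting into Y = 1000: L^(3/4)·(0.0256L)^(3/4) = 1000.
Solving, L = 625 and K = 16.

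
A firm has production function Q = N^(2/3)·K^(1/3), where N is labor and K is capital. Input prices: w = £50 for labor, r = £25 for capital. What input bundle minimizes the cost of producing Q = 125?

N* = 125, K* = 125

Cost minimization requires the marginal rate of technical substitution to equal the input-price ratio: MP_N/MP_K = w/r.
Here MP_N/MP_K = (2/3)·(K/N)/(1/3) = 2·(K/N). Setting this equal to 50/25 = 2 gives K = N.
Substituting into Q = 125: N^(2/3)·(N)^(1/3) = 125.
Solving, N = 125 and K = 125.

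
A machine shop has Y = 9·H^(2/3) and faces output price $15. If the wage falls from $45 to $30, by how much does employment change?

From P·MP_H = w with MP_H = 6·H^(-1/3), the labor demand is H(w) = (90/w)^(3).
At w = 45: H = 8. At w = 30: H = 27.
ΔH = 27 − 8 = 19.

ΔH = 19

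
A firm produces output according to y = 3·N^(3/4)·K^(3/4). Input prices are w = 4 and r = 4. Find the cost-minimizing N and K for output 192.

Cost minimization requires the marginal rate of technical substitution to equal the input-price ratio: MP_N/MP_K = w/r.
Here MP_N/MP_K = (3/4)·(K/N)/(3/4) = (K/N). Setting this equal to 4/4 = 1 gives K = N.
Substituting into y = 192: 3·N^(3/4)·(N)^(3/4) = 192.
Solving, N = 16 and K = 16.

N* = 16, K* = 16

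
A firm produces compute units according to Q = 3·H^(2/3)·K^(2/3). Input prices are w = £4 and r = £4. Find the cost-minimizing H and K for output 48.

H* = 8, K* = 8

Cost minimization requires the marginal rate of technical substitution to equal the input-price ratio: MP_H/MP_K = w/r.
Here MP_H/MP_K = (2/3)·(K/H)/(2/3) = (K/H). Setting this equal to 4/4 = 1 gives K = H.
Substituting into Q = 48: 3·H^(2/3)·(H)^(2/3) = 48.
Solving, H = 8 and K = 8.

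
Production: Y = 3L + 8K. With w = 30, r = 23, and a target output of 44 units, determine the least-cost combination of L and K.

L* = 0, K* = 5.5

The inputs are perfect substitutes, so the firm uses whichever has the lower cost per unit of output.
Cost per unit of output via L is w/3 = 10; via K it is r/8 = 2.875. K is cheaper.
Producing Y = 44 with K alone: L = 0, K = 5.5.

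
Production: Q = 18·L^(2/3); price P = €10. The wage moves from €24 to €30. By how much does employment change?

From P·MP_L = w with MP_L = 12·L^(-1/3), the labor demand is L(w) = (120/w)^(3).
At w = 24: L = 125. At w = 30: L = 64.
ΔL = 64 − 125 = -61.

ΔL = -61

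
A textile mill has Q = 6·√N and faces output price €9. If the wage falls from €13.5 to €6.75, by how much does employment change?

From P·MP_N = w with MP_N = 3·N^(-1/2), the labor demand is N(w) = (27/w)^(2).
At w = 13.5: N = 4. At w = 6.75: N = 16.
ΔN = 16 − 4 = 12.

ΔN = 12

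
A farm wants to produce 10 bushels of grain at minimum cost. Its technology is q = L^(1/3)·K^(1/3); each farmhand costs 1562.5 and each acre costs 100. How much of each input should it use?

Cost minimization requires the marginal rate of technical substitution to equal the input-price ratio: MP_L/MP_K = w/r.
Here MP_L/MP_K = (1/3)·(K/L)/(1/3) = (K/L). Setting this equal to 1562.5/100 = 15.625 gives K = 15.625L.
Substituting into q = 10: L^(1/3)·(15.625L)^(1/3) = 10.
Solving, L = 8 and K = 125.

L* = 8, K* = 125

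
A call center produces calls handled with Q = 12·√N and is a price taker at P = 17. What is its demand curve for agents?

MP_N = (1/2)·12·N^(-1/2) = 6·N^(-1/2).
Setting P·MP_N = w: 102·N^(-1/2) = w.
Solving for N: N^(-1/2) = w/102, so N = (102/w)^(2).

N(w) = 10404/w²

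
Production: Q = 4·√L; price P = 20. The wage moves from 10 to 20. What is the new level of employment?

From P·MP_L = w with MP_L = 2·L^(-1/2), the labor demand is L(w) = (40/w)^(2).
At w = 10: L = 16. At w = 20: L = 4.

L* = 4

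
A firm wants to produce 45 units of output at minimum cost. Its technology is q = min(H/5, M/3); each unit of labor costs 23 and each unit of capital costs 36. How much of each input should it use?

H* = 225, M* = 135

With a fixed-proportions technology, the cost-minimizing bundle uses no slack in either input: H/5 = M/3 = q.
So H = 5·45 = 225 and M = 3·45 = 135.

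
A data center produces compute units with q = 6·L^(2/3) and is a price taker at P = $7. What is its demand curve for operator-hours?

MP_L = (2/3)·6·L^(-1/3) = 4·L^(-1/3).
Setting P·MP_L = w: 28·L^(-1/3) = w.
Solving for L: L^(-1/3) = w/28, so L = (28/w)^(3).

L(w) = 21952/w³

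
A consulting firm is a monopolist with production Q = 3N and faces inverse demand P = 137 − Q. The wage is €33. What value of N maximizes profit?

Marginal revenue from the inverse demand is MR = 137 − 2Q.
The marginal product is MP_N = 3.
A monopolist hires until marginal revenue product equals the wage: MR·MP_N = w.
(137 − 6N)·3 = 33, so N = 21.

N* = 21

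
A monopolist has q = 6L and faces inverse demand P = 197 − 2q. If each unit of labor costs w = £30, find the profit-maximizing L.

Marginal revenue from the inverse demand is MR = 197 − 4q.
The marginal product is MP_L = 6.
A monopolist hires until marginal revenue product equals the wage: MR·MP_L = w.
(197 − 24L)·6 = 30, so L = 8.

L* = 8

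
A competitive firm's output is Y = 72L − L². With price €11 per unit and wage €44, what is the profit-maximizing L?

The marginal product of L is MP_L = 72 − 2L.
A price-taking firm hires until the value of the marginal product equals the wage: P·MP_L = w, so 11·(72 − 2L) = 44.
Then 72 − 2L = 4, giving L = 34.

L* = 34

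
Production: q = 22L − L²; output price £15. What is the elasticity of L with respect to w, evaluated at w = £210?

ε = -1.75

From P·MP_L = w with MP_L = 22 − 2L, labor demand is L(w) = (22 − w/15)/2.
dL/dw = −1/(30) = -1/30.
At w = 210, L = 4, so ε = (dL/dw)·(w/L) = (-1/30)·(210/4) = -1.75.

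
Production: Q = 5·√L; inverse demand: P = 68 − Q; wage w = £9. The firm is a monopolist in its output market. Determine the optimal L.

Marginal revenue from the inverse demand is MR = 68 − 2Q.
The marginal product is MP_L = 2.5·L^(-1/2).
A monopolist hires until marginal revenue product equals the wage: MR·MP_L = w.
At L, Q = 5·√L. Substituting and solving: (68 − 10·√L)·2.5·L^(-1/2) = 9 gives L = 25.

L* = 25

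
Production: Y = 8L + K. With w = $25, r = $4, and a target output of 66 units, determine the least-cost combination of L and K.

The inputs are perfect substitutes, so the firm uses whichever has the lower cost per unit of output.
Cost per unit of output via L is 3.125; via K it is 4. L is cheaper.
Producing Y = 66 with L alone: L = 8.25, K = 0.

L* = 8.25, K* = 0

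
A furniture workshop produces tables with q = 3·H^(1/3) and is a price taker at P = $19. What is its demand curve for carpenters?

MP_H = (1/3)·3·H^(-2/3) = H^(-2/3).
Setting P·MP_H = w: 19·H^(-2/3) = w.
Solving for H: H^(-2/3) = w/19, so H = (19/w)^(3/2).

H(w) = (19/w)^(3/2)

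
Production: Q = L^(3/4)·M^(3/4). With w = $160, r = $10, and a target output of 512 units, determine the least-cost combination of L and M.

L* = 16, M* = 256

Cost minimization requires the marginal rate of technical substitution to equal the input-price ratio: MP_L/MP_M = w/r.
Here MP_L/MP_M = (3/4)·(M/L)/(3/4) = (M/L). Setting this equal to 160/10 = 16 gives M = 16L.
Substituting into Q = 512: L^(3/4)·(16L)^(3/4) = 512.
Solving, L = 16 and M = 256.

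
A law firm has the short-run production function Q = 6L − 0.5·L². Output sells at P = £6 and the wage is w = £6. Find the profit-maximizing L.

The marginal product of L is MP_L = 6 − L.
A price-taking firm hires until the value of the marginal product equals the wage: P·MP_L = w, so 6·(6 − L) = 6.
Then 6 − L = 1, giving L = 5.

L* = 5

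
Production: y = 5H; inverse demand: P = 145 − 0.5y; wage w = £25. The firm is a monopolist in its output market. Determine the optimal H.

Marginal revenue from the inverse demand is MR = 145 − y.
The marginal product is MP_H = 5.
A monopolist hires until marginal revenue product equals the wage: MR·MP_H = w.
(145 − 5H)·5 = 25, so H = 28.

H* = 28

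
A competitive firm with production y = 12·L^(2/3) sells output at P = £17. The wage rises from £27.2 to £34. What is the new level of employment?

L* = 64

From P·MP_L = w with MP_L = 8·L^(-1/3), the labor demand is L(w) = (136/w)^(3).
At w = 27.2: L = 125. At w = 34: L = 64.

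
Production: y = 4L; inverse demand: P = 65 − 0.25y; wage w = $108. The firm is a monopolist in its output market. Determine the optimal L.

L* = 19

Marginal revenue from the inverse demand is MR = 65 − 0.5y.
The marginal product is MP_L = 4.
A monopolist hires until marginal revenue product equals the wage: MR·MP_L = w.
(65 − 2L)·4 = 108, so L = 19.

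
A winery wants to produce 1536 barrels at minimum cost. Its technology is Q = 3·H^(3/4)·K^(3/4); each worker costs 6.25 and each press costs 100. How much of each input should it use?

Cost minimization requires the marginal rate of technical substitution to equal the input-price ratio: MP_H/MP_K = w/r.
Here MP_H/MP_K = (3/4)·(K/H)/(3/4) = (K/H). Setting this equal to 6.25/100 = 0.0625 gives K = 0.0625H.
Substituting into Q = 1536: 3·H^(3/4)·(0.0625H)^(3/4) = 1536.
Solving, H = 256 and K = 16.

H* = 256, K* = 16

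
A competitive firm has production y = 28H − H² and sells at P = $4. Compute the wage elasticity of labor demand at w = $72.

From P·MP_H = w with MP_H = 28 − 2H, labor demand is H(w) = (28 − w/4)/2.
dH/dw = −1/(8) = -0.125.
At w = 72, H = 5, so ε = (dH/dw)·(w/H) = (-0.125)·(72/5) = -1.8.

ε = -1.8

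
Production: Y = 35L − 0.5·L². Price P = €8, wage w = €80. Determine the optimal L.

The marginal product of L is MP_L = 35 − L.
A price-taking firm hires until the value of the marginal product equals the wage: P·MP_L = w, so 8·(35 − L) = 80.
Then 35 − L = 10, giving L = 25.

L* = 25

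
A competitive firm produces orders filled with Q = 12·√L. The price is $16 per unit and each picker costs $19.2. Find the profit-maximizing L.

MP_L = (1/2)·12·L^(-1/2) = 6·L^(-1/2).
Profit maximization for a price taker requires P·MP_L = w: 16·6·L^(-1/2) = 19.2.
So L^(-1/2) = 0.2, which gives L = 25.

L* = 25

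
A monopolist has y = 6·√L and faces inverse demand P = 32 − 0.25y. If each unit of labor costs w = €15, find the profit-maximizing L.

Marginal revenue from the inverse demand is MR = 32 − 0.5y.
The marginal product is MP_L = 3·L^(-1/2).
A monopolist hires until marginal revenue product equals the wage: MR·MP_L = w.
At L, y = 6·√L. Substituting and solving: (32 − 3·√L)·3·L^(-1/2) = 15 gives L = 16.

L* = 16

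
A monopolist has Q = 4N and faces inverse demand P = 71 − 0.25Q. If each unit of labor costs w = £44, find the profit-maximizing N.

N* = 30

Marginal revenue from the inverse demand is MR = 71 − 0.5Q.
The marginal product is MP_N = 4.
A monopolist hires until marginal revenue product equals the wage: MR·MP_N = w.
(71 − 2N)·4 = 44, so N = 30.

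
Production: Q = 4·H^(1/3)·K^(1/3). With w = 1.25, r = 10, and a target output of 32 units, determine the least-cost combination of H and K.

H* = 64, K* = 8

Cost minimization requires the marginal rate of technical substitution to equal the input-price ratio: MP_H/MP_K = w/r.
Here MP_H/MP_K = (1/3)·(K/H)/(1/3) = (K/H). Setting this equal to 1.25/10 = 0.125 gives K = 0.125H.
Substituting into Q = 32: 4·H^(1/3)·(0.125H)^(1/3) = 32.
Solving, H = 64 and K = 8.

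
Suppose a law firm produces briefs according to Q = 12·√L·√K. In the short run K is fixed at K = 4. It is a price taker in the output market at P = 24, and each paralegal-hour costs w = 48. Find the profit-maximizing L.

L* = 36

With K = 4, MP_L = (1/2)·12·L^(-1/2)·4^(1/2) = 12·L^(-1/2).
Profit maximization for a price taker requires P·MP_L = w: 24·12·L^(-1/2) = 48.
So L^(-1/2) = 1/6, which gives L = 36.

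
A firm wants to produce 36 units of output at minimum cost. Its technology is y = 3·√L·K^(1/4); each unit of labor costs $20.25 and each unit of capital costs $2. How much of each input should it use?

L* = 16, K* = 81

Cost minimization requires the marginal rate of technical substitution to equal the input-price ratio: MP_L/MP_K = w/r.
Here MP_L/MP_K = (1/2)·(K/L)/(1/4) = 2·(K/L). Setting this equal to 20.25/2 = 10.125 gives K = 5.0625L.
Substituting into y = 36: 3·L^(1/2)·(5.0625L)^(1/4) = 36.
Solving, L = 16 and K = 81.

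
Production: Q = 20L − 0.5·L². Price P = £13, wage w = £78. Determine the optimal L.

The marginal product of L is MP_L = 20 − L.
A price-taking firm hires until the value of the marginal product equals the wage: P·MP_L = w, so 13·(20 − L) = 78.
Then 20 − L = 6, giving L = 14.

L* = 14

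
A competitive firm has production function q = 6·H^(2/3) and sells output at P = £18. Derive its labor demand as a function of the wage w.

H(w) = 373248/w³

MP_H = (2/3)·6·H^(-1/3) = 4·H^(-1/3).
Setting P·MP_H = w: 72·H^(-1/3) = w.
Solving for H: H^(-1/3) = w/72, so H = (72/w)^(3).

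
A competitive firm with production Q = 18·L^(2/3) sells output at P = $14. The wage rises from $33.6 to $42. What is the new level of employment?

From P·MP_L = w with MP_L = 12·L^(-1/3), the labor demand is L(w) = (168/w)^(3).
At w = 33.6: L = 125. At w = 42: L = 64.

L* = 64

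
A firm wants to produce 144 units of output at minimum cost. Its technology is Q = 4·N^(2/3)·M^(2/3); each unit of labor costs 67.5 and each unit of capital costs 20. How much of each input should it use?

N* = 8, M* = 27

Cost minimization requires the marginal rate of technical substitution to equal the input-price ratio: MP_N/MP_M = w/r.
Here MP_N/MP_M = (2/3)·(M/N)/(2/3) = (M/N). Setting this equal to 67.5/20 = 3.375 gives M = 3.375N.
Substituting into Q = 144: 4·N^(2/3)·(3.375N)^(2/3) = 144.
Solving, N = 8 and M = 27.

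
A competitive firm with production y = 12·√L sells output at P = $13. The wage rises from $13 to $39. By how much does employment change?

ΔL = -32

From P·MP_L = w with MP_L = 6·L^(-1/2), the labor demand is L(w) = (78/w)^(2).
At w = 13: L = 36. At w = 39: L = 4.
ΔL = 4 − 36 = -32.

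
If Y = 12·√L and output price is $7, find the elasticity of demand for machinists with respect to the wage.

MP_L = (1/2)·12·L^(-1/2), so P·MP_L = w gives 42·L^(-1/2) = w.
Solving, L(w) = (42/w)^(2). This is a constant-elasticity form: L ∝ w^(−2), so ε = −2.

ε = -2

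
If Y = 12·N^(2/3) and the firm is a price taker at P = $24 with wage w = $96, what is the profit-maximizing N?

N* = 8

MP_N = (2/3)·12·N^(-1/3) = 8·N^(-1/3).
Profit maximization for a price taker requires P·MP_N = w: 24·8·N^(-1/3) = 96.
So N^(-1/3) = 0.5, which gives N = 8.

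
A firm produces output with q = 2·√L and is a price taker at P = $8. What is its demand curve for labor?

L(w) = 64/w²

MP_L = (1/2)·2·L^(-1/2) = L^(-1/2).
Setting P·MP_L = w: 8·L^(-1/2) = w.
Solving for L: L^(-1/2) = w/8, so L = (8/w)^(2).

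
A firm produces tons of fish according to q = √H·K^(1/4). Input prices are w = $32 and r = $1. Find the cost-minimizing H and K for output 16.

Cost minimization requires the marginal rate of technical substitution to equal the input-price ratio: MP_H/MP_K = w/r.
Here MP_H/MP_K = (1/2)·(K/H)/(1/4) = 2·(K/H). Setting this equal to 32/1 = 32 gives K = 16H.
Substituting into q = 16: H^(1/2)·(16H)^(1/4) = 16.
Solving, H = 16 and K = 256.

H* = 16, K* = 256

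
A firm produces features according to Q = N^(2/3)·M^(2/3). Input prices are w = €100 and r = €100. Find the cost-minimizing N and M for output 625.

Cost minimization requires the marginal rate of technical substitution to equal the input-price ratio: MP_N/MP_M = w/r.
Here MP_N/MP_M = (2/3)·(M/N)/(2/3) = (M/N). Setting this equal to 100/100 = 1 gives M = N.
Substituting into Q = 625: N^(2/3)·(N)^(2/3) = 625.
Solving, N = 125 and M = 125.

N* = 125, M* = 125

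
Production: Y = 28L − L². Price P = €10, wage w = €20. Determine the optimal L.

The marginal product of L is MP_L = 28 − 2L.
A price-taking firm hires until the value of the marginal product equals the wage: P·MP_L = w, so 10·(28 − 2L) = 20.
Then 28 − 2L = 2, giving L = 13.

L* = 13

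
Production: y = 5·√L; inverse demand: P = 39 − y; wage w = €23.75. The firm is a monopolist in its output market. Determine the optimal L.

Marginal revenue from the inverse demand is MR = 39 − 2y.
The marginal product is MP_L = 2.5·L^(-1/2).
A monopolist hires until marginal revenue product equals the wage: MR·MP_L = w.
At L, y = 5·√L. Substituting and solving: (39 − 10·√L)·2.5·L^(-1/2) = 23.75 gives L = 4.

L* = 4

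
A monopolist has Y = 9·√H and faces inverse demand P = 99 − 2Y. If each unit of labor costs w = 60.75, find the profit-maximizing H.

H* = 4

Marginal revenue from the inverse demand is MR = 99 − 4Y.
The marginal product is MP_H = 4.5·H^(-1/2).
A monopolist hires until marginal revenue product equals the wage: MR·MP_H = w.
At H, Y = 9·√H. Substituting and solving: (99 − 36·√H)·4.5·H^(-1/2) = 60.75 gives H = 4.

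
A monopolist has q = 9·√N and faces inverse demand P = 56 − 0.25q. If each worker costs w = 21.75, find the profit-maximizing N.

N* = 36

Marginal revenue from the inverse demand is MR = 56 − 0.5q.
The marginal product is MP_N = 4.5·N^(-1/2).
A monopolist hires until marginal revenue product equals the wage: MR·MP_N = w.
At N, q = 9·√N. Substituting and solving: (56 − 4.5·√N)·4.5·N^(-1/2) = 21.75 gives N = 36.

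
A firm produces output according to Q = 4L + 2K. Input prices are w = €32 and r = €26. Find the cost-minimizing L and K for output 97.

The inputs are perfect substitutes, so the firm uses whichever has the lower cost per unit of output.
Cost per unit of output via L is w/4 = 8; via K it is r/2 = 13. L is cheaper.
Producing Q = 97 with L alone: L = 24.25, K = 0.

L* = 24.25, K* = 0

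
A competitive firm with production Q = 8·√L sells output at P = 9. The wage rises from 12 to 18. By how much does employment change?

From P·MP_L = w with MP_L = 4·L^(-1/2), the labor demand is L(w) = (36/w)^(2).
At w = 12: L = 9. At w = 18: L = 4.
ΔL = 4 − 9 = -5.

ΔL = -5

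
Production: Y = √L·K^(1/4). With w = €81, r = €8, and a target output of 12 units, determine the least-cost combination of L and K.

Cost minimization requires the marginal rate of technical substitution to equal the input-price ratio: MP_L/MP_K = w/r.
Here MP_L/MP_K = (1/2)·(K/L)/(1/4) = 2·(K/L). Setting this equal to 81/8 = 10.125 gives K = 5.0625L.
Substituting into Y = 12: L^(1/2)·(5.0625L)^(1/4) = 12.
Solving, L = 16 and K = 81.

L* = 16, K* = 81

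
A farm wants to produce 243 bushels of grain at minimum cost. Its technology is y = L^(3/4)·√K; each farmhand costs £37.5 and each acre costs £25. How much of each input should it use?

L* = 81, K* = 81

Cost minimization requires the marginal rate of technical substitution to equal the input-price ratio: MP_L/MP_K = w/r.
Here MP_L/MP_K = (3/4)·(K/L)/(1/2) = 1.5·(K/L). Setting this equal to 37.5/25 = 1.5 gives K = L.
Substituting into y = 243: L^(3/4)·(L)^(1/2) = 243.
Solving, L = 81 and K = 81.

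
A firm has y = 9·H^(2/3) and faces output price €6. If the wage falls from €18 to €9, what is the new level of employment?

From P·MP_H = w with MP_H = 6·H^(-1/3), the labor demand is H(w) = (36/w)^(3).
At w = 18: H = 8. At w = 9: H = 64.

H* = 64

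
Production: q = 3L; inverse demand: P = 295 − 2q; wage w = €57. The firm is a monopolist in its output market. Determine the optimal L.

Marginal revenue from the inverse demand is MR = 295 − 4q.
The marginal product is MP_L = 3.
A monopolist hires until marginal revenue product equals the wage: MR·MP_L = w.
(295 − 12L)·3 = 57, so L = 23.

L* = 23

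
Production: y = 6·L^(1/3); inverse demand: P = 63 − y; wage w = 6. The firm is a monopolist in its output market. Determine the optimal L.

L* = 27

Marginal revenue from the inverse demand is MR = 63 − 2y.
The marginal product is MP_L = 2·L^(-2/3).
A monopolist hires until marginal revenue product equals the wage: MR·MP_L = w.
At L, y = 6·L^(1/3). Substituting and solving: (63 − 12·L^(1/3))·2·L^(-2/3) = 6 gives L = 27.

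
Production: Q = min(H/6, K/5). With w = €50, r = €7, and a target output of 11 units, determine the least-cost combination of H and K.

H* = 66, K* = 55

With a fixed-proportions technology, the cost-minimizing bundle uses no slack in either input: H/6 = K/5 = Q.
So H = 6·11 = 66 and K = 5·11 = 55.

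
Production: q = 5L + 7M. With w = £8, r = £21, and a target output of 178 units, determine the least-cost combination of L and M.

The inputs are perfect substitutes, so the firm uses whichever has the lower cost per unit of output.
Cost per unit of output via L is w/5 = 1.6; via M it is r/7 = 3. L is cheaper.
Producing q = 178 with L alone: L = 35.6, M = 0.

L* = 35.6, M* = 0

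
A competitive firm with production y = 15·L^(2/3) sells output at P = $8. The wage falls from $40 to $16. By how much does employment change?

ΔL = 117

From P·MP_L = w with MP_L = 10·L^(-1/3), the labor demand is L(w) = (80/w)^(3).
At w = 40: L = 8. At w = 16: L = 125.
ΔL = 125 − 8 = 117.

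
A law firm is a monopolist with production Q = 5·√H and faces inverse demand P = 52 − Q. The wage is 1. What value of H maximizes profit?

Marginal revenue from the inverse demand is MR = 52 − 2Q.
The marginal product is MP_H = 2.5·H^(-1/2).
A monopolist hires until marginal revenue product equals the wage: MR·MP_H = w.
At H, Q = 5·√H. Substituting and solving: (52 − 10·√H)·2.5·H^(-1/2) = 1 gives H = 25.

H* = 25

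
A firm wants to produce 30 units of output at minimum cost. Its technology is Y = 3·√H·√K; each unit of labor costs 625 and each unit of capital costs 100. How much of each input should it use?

H* = 4, K* = 25

Cost minimization requires the marginal rate of technical substitution to equal the input-price ratio: MP_H/MP_K = w/r.
Here MP_H/MP_K = (1/2)·(K/H)/(1/2) = (K/H). Setting this equal to 625/100 = 6.25 gives K = 6.25H.
Substituting into Y = 30: 3·H^(1/2)·(6.25H)^(1/2) = 30.
Solving, H = 4 and K = 25.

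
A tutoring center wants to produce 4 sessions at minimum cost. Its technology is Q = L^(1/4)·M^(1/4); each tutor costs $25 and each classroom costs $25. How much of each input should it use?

Cost minimization requires the marginal rate of technical substitution to equal the input-price ratio: MP_L/MP_M = w/r.
Here MP_L/MP_M = (1/4)·(M/L)/(1/4) = (M/L). Setting this equal to 25/25 = 1 gives M = L.
Substituting into Q = 4: L^(1/4)·(L)^(1/4) = 4.
Solving, L = 16 and M = 16.

L* = 16, M* = 16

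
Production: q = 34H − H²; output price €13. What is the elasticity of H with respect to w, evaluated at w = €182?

From P·MP_H = w with MP_H = 34 − 2H, labor demand is H(w) = (34 − w/13)/2.
dH/dw = −1/(26) = -1/26.
At w = 182, H = 10, so ε = (dH/dw)·(w/H) = (-1/26)·(182/10) = -0.7.

ε = -0.7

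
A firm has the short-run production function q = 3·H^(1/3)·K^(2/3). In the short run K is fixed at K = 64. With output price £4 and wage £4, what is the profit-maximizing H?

With K = 64, MP_H = (1/3)·3·H^(-2/3)·64^(2/3) = 16·H^(-2/3).
Profit maximization for a price taker requires P·MP_H = w: 4·16·H^(-2/3) = 4.
So H^(-2/3) = 0.0625, which gives H = 64.

H* = 64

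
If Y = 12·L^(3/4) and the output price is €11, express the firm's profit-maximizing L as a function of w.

MP_L = (3/4)·12·L^(-1/4) = 9·L^(-1/4).
Setting P·MP_L = w: 99·L^(-1/4) = w.
Solving for L: L^(-1/4) = w/99, so L = (99/w)^(4).

L(w) = (99/w)^(4)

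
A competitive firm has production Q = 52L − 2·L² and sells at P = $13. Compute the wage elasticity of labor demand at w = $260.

ε = -0.625

From P·MP_L = w with MP_L = 52 − 4L, labor demand is L(w) = (52 − w/13)/4.
dL/dw = −1/(52) = -1/52.
At w = 260, L = 8, so ε = (dL/dw)·(w/L) = (-1/52)·(260/8) = -0.625.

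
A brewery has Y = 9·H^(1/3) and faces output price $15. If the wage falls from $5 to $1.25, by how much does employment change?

From P·MP_H = w with MP_H = 3·H^(-2/3), the labor demand is H(w) = (45/w)^(3/2).
At w = 5: H = 27. At w = 1.25: H = 216.
ΔH = 216 − 27 = 189.

ΔH = 189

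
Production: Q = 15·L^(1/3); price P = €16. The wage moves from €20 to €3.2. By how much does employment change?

From P·MP_L = w with MP_L = 5·L^(-2/3), the labor demand is L(w) = (80/w)^(3/2).
At w = 20: L = 8. At w = 3.2: L = 125.
ΔL = 125 − 8 = 117.

ΔL = 117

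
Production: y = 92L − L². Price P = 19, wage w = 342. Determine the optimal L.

L* = 37

The marginal product of L is MP_L = 92 − 2L.
A price-taking firm hires until the value of the marginal product equals the wage: P·MP_L = w, so 19·(92 − 2L) = 342.
Then 92 − 2L = 18, giving L = 37.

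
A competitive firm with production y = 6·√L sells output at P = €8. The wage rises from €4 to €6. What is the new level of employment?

L* = 16

From P·MP_L = w with MP_L = 3·L^(-1/2), the labor demand is L(w) = (24/w)^(2).
At w = 4: L = 36. At w = 6: L = 16.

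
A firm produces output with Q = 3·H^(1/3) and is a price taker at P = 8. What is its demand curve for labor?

MP_H = (1/3)·3·H^(-2/3) = H^(-2/3).
Setting P·MP_H = w: 8·H^(-2/3) = w.
Solving for H: H^(-2/3) = w/8, so H = (8/w)^(3/2).

H(w) = (8/w)^(3/2)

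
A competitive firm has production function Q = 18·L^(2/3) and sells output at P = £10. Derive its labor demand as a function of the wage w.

MP_L = (2/3)·18·L^(-1/3) = 12·L^(-1/3).
Setting P·MP_L = w: 120·L^(-1/3) = w.
Solving for L: L^(-1/3) = w/120, so L = (120/w)^(3).

L(w) = 1728000/w³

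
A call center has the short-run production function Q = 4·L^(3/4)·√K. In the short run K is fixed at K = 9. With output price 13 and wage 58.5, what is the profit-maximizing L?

With K = 9, MP_L = (3/4)·4·L^(-1/4)·9^(1/2) = 9·L^(-1/4).
Profit maximization for a price taker requires P·MP_L = w: 13·9·L^(-1/4) = 58.5.
So L^(-1/4) = 0.5, which gives L = 16.

L* = 16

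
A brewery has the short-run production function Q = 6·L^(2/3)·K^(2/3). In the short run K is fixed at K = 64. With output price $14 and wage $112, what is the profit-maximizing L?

With K = 64, MP_L = (2/3)·6·L^(-1/3)·64^(2/3) = 64·L^(-1/3).
Profit maximization for a price taker requires P·MP_L = w: 14·64·L^(-1/3) = 112.
So L^(-1/3) = 0.125, which gives L = 512.

L* = 512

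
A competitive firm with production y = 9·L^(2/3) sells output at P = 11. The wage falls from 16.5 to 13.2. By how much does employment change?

ΔL = 61

From P·MP_L = w with MP_L = 6·L^(-1/3), the labor demand is L(w) = (66/w)^(3).
At w = 16.5: L = 64. At w = 13.2: L = 125.
ΔL = 125 − 64 = 61.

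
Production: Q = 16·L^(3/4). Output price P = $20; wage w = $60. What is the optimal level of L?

L* = 256

MP_L = (3/4)·16·L^(-1/4) = 12·L^(-1/4).
Profit maximization for a price taker requires P·MP_L = w: 20·12·L^(-1/4) = 60.
So L^(-1/4) = 0.25, which gives L = 256.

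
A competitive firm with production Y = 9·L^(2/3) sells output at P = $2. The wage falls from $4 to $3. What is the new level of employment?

From P·MP_L = w with MP_L = 6·L^(-1/3), the labor demand is L(w) = (12/w)^(3).
At w = 4: L = 27. At w = 3: L = 64.

L* = 64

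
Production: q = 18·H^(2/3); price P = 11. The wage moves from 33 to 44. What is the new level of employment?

From P·MP_H = w with MP_H = 12·H^(-1/3), the labor demand is H(w) = (132/w)^(3).
At w = 33: H = 64. At w = 44: H = 27.

H* = 27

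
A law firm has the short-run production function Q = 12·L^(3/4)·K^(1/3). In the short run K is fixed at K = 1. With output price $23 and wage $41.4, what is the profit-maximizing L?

L* = 625

With K = 1, MP_L = (3/4)·12·L^(-1/4)·1^(1/3) = 9·L^(-1/4).
Profit maximization for a price taker requires P·MP_L = w: 23·9·L^(-1/4) = 41.4.
So L^(-1/4) = 0.2, which gives L = 625.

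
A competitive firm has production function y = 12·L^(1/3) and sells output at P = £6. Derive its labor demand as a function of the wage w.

L(w) = (24/w)^(3/2)

MP_L = (1/3)·12·L^(-2/3) = 4·L^(-2/3).
Setting P·MP_L = w: 24·L^(-2/3) = w.
Solving for L: L^(-2/3) = w/24, so L = (24/w)^(3/2).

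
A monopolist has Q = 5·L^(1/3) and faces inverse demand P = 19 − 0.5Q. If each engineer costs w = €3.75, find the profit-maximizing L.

Marginal revenue from the inverse demand is MR = 19 − Q.
The marginal product is MP_L = (5/3)·L^(-2/3).
A monopolist hires until marginal revenue product equals the wage: MR·MP_L = w.
At L, Q = 5·L^(1/3). Substituting and solving: (19 − 5·L^(1/3))·(5/3)·L^(-2/3) = 3.75 gives L = 8.

L* = 8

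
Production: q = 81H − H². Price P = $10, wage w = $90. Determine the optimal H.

H* = 36

The marginal product of H is MP_H = 81 − 2H.
A price-taking firm hires until the value of the marginal product equals the wage: P·MP_H = w, so 10·(81 − 2H) = 90.
Then 81 − 2H = 9, giving H = 36.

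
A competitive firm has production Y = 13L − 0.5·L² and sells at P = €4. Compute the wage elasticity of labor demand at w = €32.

ε = -1.6

From P·MP_L = w with MP_L = 13 − L, labor demand is L(w) = 13 − w/4.
dL/dw = −1/(4) = -0.25.
At w = 32, L = 5, so ε = (dL/dw)·(w/L) = (-0.25)·(32/5) = -1.6.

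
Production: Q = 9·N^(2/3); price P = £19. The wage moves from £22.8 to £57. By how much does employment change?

ΔN = -117

From P·MP_N = w with MP_N = 6·N^(-1/3), the labor demand is N(w) = (114/w)^(3).
At w = 22.8: N = 125. At w = 57: N = 8.
ΔN = 8 − 125 = -117.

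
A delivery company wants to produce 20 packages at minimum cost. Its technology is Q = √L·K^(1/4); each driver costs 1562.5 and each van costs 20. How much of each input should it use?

Cost minimization requires the marginal rate of technical substitution to equal the input-price ratio: MP_L/MP_K = w/r.
Here MP_L/MP_K = (1/2)·(K/L)/(1/4) = 2·(K/L). Setting this equal to 1562.5/20 = 78.125 gives K = 39.0625L.
Substituting into Q = 20: L^(1/2)·(39.0625L)^(1/4) = 20.
Solving, L = 16 and K = 625.

L* = 16, K* = 625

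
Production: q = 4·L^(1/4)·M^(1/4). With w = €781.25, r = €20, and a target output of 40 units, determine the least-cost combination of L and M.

Cost minimization requires the marginal rate of technical substitution to equal the input-price ratio: MP_L/MP_M = w/r.
Here MP_L/MP_M = (1/4)·(M/L)/(1/4) = (M/L). Setting this equal to 781.25/20 = 39.0625 gives M = 39.0625L.
Substituting into q = 40: 4·L^(1/4)·(39.0625L)^(1/4) = 40.
Solving, L = 16 and M = 625.

L* = 16, M* = 625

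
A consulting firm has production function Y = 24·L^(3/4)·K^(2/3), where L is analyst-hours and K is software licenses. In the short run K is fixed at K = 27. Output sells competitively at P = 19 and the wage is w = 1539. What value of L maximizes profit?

L* = 16

With K = 27, MP_L = (3/4)·24·L^(-1/4)·27^(2/3) = 162·L^(-1/4).
Profit maximization for a price taker requires P·MP_L = w: 19·162·L^(-1/4) = 1539.
So L^(-1/4) = 0.5, which gives L = 16.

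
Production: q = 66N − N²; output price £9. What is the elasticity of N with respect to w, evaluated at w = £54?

ε = -0.1

From P·MP_N = w with MP_N = 66 − 2N, labor demand is N(w) = (66 − w/9)/2.
dN/dw = −1/(18) = -1/18.
At w = 54, N = 30, so ε = (dN/dw)·(w/N) = (-1/18)·(54/30) = -0.1.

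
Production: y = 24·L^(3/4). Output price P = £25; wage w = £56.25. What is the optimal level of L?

L* = 4096

MP_L = (3/4)·24·L^(-1/4) = 18·L^(-1/4).
Profit maximization for a price taker requires P·MP_L = w: 25·18·L^(-1/4) = 56.25.
So L^(-1/4) = 0.125, which gives L = 4096.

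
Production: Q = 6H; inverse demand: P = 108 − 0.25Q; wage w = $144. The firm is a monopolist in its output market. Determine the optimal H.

Marginal revenue from the inverse demand is MR = 108 − 0.5Q.
The marginal product is MP_H = 6.
A monopolist hires until marginal revenue product equals the wage: MR·MP_H = w.
(108 − 3H)·6 = 144, so H = 28.

H* = 28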